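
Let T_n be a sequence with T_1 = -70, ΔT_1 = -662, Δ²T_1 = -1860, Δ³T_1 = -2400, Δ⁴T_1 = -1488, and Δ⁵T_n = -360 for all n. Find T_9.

Build the table forward from the leading diagonal:
D5: -360  -360  -360  -360  -360  -360  -360  -360  -360
D4: -1488  -1848  -2208  -2568  -2928  -3288  -3648  -4008  -4368
D3: -2400  -3888  -5736  -7944  -10512  -13440  -16728  -20376  -24384
D2: -1860  -4260  -8148  -13884  -21828  -32340  -45780  -62508  -82884
D1: -662  -2522  -6782  -14930  -28814  -50642  -82982  -128762  -191270
T: -70  -732  -3254  -10036  -24966  -53780  -104422  -187404  -316166

-316166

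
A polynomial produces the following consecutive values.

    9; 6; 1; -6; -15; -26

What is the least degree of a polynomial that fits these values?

2

First differences: -3, -5, -7, -9, -11
Second differences: -2, -2, -2, -2
The second differences are constant, so the polynomial has degree 2.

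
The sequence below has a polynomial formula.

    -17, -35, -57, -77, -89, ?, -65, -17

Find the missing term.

Using the first 5 terms:
First differences: -18  -22  -20  -12
Second differences: -4  2  8
Third differences: 6  6
Constant third difference = 6.
Extend forward: 8 + 6 = 14;  -12 + 14 = 2;  -89 + 2 = -87

-87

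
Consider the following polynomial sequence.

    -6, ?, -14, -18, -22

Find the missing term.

-10

Using the last 3 terms:
D1: -4  -4
Constant first difference = -4.
Extend backward: -14 + 4 = -10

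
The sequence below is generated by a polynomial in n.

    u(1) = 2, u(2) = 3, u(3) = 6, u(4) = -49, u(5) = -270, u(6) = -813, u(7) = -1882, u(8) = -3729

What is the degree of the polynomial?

4

First differences: 1, 3, -55, -221, -543, -1069, -1847
Second differences: 2, -58, -166, -322, -526, -778
Third differences: -60, -108, -156, -204, -252
Fourth differences: -48, -48, -48, -48
The fourth differences are constant, so the polynomial has degree 4.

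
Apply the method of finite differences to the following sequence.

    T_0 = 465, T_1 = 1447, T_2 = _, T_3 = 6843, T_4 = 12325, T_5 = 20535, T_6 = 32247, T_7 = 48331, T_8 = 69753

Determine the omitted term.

3411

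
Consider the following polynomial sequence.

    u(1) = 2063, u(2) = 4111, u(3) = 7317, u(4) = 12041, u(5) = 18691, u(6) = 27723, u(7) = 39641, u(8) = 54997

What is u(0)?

First differences: 2048  3206  4724  6650  9032  11918  15356
Second differences: 1158  1518  1926  2382  2886  3438
Third differences: 360  408  456  504  552
Fourth differences: 48  48  48  48
The fourth differences are constant at 48.
Work back: 360 − 48 = 312;  1158 − 312 = 846;  2048 − 846 = 1202;  2063 − 1202 = 861

861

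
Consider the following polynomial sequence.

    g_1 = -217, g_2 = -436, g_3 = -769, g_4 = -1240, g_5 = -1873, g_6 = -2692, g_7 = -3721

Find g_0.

-219, -333, -471, -633, -819, -1029
-114, -138, -162, -186, -210
-24, -24, -24, -24
The third differences are constant at -24.
Work back: -114 + 24 = -90;  -219 + 90 = -129;  -217 + 129 = -88

-88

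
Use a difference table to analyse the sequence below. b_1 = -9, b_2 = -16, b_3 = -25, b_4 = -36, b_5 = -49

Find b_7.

-7, -9, -11, -13
-2, -2, -2
The second differences are constant (-2).
-13 − 2 = -15;  -49 − 15 = -64
-15 − 2 = -17;  -64 − 17 = -81

-81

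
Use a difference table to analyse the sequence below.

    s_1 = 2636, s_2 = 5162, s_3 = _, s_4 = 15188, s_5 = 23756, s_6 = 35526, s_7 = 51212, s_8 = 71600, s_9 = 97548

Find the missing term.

9180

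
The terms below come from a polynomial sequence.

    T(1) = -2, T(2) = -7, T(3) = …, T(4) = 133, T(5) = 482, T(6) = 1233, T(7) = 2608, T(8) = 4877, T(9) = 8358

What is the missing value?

12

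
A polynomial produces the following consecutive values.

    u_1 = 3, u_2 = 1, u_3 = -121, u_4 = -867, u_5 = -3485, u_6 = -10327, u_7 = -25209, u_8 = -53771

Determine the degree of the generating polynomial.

5

Δ: -2, -122, -746, -2618, -6842, -14882, -28562
Δ²: -120, -624, -1872, -4224, -8040, -13680
Δ³: -504, -1248, -2352, -3816, -5640
Δ⁴: -744, -1104, -1464, -1824
Δ⁵: -360, -360, -360
The fifth differences are constant, so the polynomial has degree 5.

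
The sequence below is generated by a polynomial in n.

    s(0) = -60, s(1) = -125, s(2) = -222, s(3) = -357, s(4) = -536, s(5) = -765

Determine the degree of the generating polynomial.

-65, -97, -135, -179, -229
-32, -38, -44, -50
-6, -6, -6
The third differences are constant, so the polynomial has degree 3.

3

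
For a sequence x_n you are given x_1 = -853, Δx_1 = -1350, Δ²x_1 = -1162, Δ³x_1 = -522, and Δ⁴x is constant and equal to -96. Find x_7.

Build the table forward from the leading diagonal:
D4: -96  -96  -96  -96  -96  -96  -96
D3: -522  -618  -714  -810  -906  -1002  -1098
D2: -1162  -1684  -2302  -3016  -3826  -4732  -5734
D1: -1350  -2512  -4196  -6498  -9514  -13340  -18072
x: -853  -2203  -4715  -8911  -15409  -24923  -38263

-38263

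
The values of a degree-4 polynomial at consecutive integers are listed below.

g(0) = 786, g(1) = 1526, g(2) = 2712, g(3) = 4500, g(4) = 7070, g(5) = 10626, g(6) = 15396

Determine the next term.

Δ: 740, 1186, 1788, 2570, 3556, 4770
Δ²: 446, 602, 782, 986, 1214
Δ³: 156, 180, 204, 228
Δ⁴: 24, 24, 24
Constant fourth difference = 24, so extend:
228 + 24 = 252;  1214 + 252 = 1466;  4770 + 1466 = 6236;  15396 + 6236 = 21632

21632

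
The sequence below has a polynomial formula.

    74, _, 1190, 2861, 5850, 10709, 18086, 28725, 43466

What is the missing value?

381

Using the last 7 terms:
First differences: 1671, 2989, 4859, 7377, 10639, 14741
Second differences: 1318, 1870, 2518, 3262, 4102
Third differences: 552, 648, 744, 840
Fourth differences: 96, 96, 96
Constant fourth difference = 96.
Extend backward: 552 − 96 = 456;  1318 − 456 = 862;  1671 − 862 = 809;  1190 − 809 = 381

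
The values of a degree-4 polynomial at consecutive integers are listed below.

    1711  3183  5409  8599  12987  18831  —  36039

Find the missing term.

Using the first 6 terms:
1472, 2226, 3190, 4388, 5844
754, 964, 1198, 1456
210, 234, 258
24, 24
Constant fourth difference = 24.
Extend forward: 258 + 24 = 282;  1456 + 282 = 1738;  5844 + 1738 = 7582;  18831 + 7582 = 26413

26413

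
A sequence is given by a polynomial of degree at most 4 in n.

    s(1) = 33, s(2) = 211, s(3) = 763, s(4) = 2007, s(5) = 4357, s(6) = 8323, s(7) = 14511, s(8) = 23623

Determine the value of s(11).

76963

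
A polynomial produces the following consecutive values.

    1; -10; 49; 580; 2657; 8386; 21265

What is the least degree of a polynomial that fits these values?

5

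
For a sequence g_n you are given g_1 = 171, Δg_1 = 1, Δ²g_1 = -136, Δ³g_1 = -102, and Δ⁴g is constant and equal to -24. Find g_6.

Build the table forward from the leading diagonal:
Δ⁴: -24, -24, -24, -24, -24, -24
Δ³: -102, -126, -150, -174, -198, -222
Δ²: -136, -238, -364, -514, -688, -886
Δ: 1, -135, -373, -737, -1251, -1939
g: 171, 172, 37, -336, -1073, -2324

-2324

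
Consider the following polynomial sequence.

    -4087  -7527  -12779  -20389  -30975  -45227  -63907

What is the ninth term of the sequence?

-117959

Δ: -3440 , -5252 , -7610 , -10586 , -14252 , -18680
Δ²: -1812 , -2358 , -2976 , -3666 , -4428
Δ³: -546 , -618 , -690 , -762
Δ⁴: -72 , -72 , -72
Constant fourth difference = -72, so extend:
-762 − 72 = -834;  -4428 − 834 = -5262;  -18680 − 5262 = -23942;  -63907 − 23942 = -87849
-834 − 72 = -906;  -5262 − 906 = -6168;  -23942 − 6168 = -30110;  -87849 − 30110 = -117959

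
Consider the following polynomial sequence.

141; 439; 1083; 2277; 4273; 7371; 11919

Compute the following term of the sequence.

18313

298 , 644 , 1194 , 1996 , 3098 , 4548
346 , 550 , 802 , 1102 , 1450
204 , 252 , 300 , 348
48 , 48 , 48
Constant fourth difference = 48, so extend:
348 + 48 = 396;  1450 + 396 = 1846;  4548 + 1846 = 6394;  11919 + 6394 = 18313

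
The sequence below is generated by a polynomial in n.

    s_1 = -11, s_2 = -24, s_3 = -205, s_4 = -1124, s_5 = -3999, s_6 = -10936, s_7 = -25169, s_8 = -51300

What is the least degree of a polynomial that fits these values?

-13, -181, -919, -2875, -6937, -14233, -26131
-168, -738, -1956, -4062, -7296, -11898
-570, -1218, -2106, -3234, -4602
-648, -888, -1128, -1368
-240, -240, -240
The fifth differences are constant, so the polynomial has degree 5.

5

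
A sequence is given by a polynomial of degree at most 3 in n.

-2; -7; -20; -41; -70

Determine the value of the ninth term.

-266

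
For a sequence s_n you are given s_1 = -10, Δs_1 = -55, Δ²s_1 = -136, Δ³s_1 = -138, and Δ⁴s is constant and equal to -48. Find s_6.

-3265

Build the table forward from the leading diagonal:
Fourth differences: -48, -48, -48, -48, -48, -48
Third differences: -138, -186, -234, -282, -330, -378
Second differences: -136, -274, -460, -694, -976, -1306
First differences: -55, -191, -465, -925, -1619, -2595
s: -10, -65, -256, -721, -1646, -3265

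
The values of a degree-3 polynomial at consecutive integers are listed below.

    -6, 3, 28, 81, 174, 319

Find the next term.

528

Δ: 9 , 25 , 53 , 93 , 145
Δ²: 16 , 28 , 40 , 52
Δ³: 12 , 12 , 12
The third differences are constant (12).
52 + 12 = 64;  145 + 64 = 209;  319 + 209 = 528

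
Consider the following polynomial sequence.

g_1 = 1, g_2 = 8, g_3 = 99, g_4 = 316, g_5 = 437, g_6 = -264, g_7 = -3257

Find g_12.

First differences: 7, 91, 217, 121, -701, -2993
Second differences: 84, 126, -96, -822, -2292
Third differences: 42, -222, -726, -1470
Fourth differences: -264, -504, -744
Fifth differences: -240, -240
Fifth differences constant at -240.
-744 − 240 = -984;  -1470 − 984 = -2454;  -2292 − 2454 = -4746;  -2993 − 4746 = -7739;  -3257 − 7739 = -10996
-984 − 240 = -1224;  -2454 − 1224 = -3678;  -4746 − 3678 = -8424;  -7739 − 8424 = -16163;  -10996 − 16163 = -27159
-1224 − 240 = -1464;  -3678 − 1464 = -5142;  -8424 − 5142 = -13566;  -16163 − 13566 = -29729;  -27159 − 29729 = -56888
-1464 − 240 = -1704;  -5142 − 1704 = -6846;  -13566 − 6846 = -20412;  -29729 − 20412 = -50141;  -56888 − 50141 = -107029
-1704 − 240 = -1944;  -6846 − 1944 = -8790;  -20412 − 8790 = -29202;  -50141 − 29202 = -79343;  -107029 − 79343 = -186372

-186372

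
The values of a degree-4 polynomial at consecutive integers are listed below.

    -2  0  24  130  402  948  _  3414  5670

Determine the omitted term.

1900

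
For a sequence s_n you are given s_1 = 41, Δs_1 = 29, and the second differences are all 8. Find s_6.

266

Build the table forward from the leading diagonal:
Δ²: 8, 8, 8, 8, 8, 8
Δ: 29, 37, 45, 53, 61, 69
s: 41, 70, 107, 152, 205, 266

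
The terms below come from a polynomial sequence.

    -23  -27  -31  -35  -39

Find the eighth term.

Δ: -4, -4, -4, -4
The first differences are constant (-4).
-39 − 4 = -43
-43 − 4 = -47
-47 − 4 = -51

-51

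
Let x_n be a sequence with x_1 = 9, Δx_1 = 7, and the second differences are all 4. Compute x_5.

61

Build the table forward from the leading diagonal:
Δ²: 4, 4, 4, 4, 4
Δ: 7, 11, 15, 19, 23
x: 9, 16, 27, 42, 61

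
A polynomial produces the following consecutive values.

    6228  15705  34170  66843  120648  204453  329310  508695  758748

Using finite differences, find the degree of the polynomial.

First differences: 9477, 18465, 32673, 53805, 83805, 124857, 179385, 250053
Second differences: 8988, 14208, 21132, 30000, 41052, 54528, 70668
Third differences: 5220, 6924, 8868, 11052, 13476, 16140
Fourth differences: 1704, 1944, 2184, 2424, 2664
Fifth differences: 240, 240, 240, 240
The fifth differences are constant, so the polynomial has degree 5.

5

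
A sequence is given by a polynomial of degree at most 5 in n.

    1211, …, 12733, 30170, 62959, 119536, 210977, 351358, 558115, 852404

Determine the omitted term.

Using the last 8 terms:
Δ: 17437, 32789, 56577, 91441, 140381, 206757, 294289
Δ²: 15352, 23788, 34864, 48940, 66376, 87532
Δ³: 8436, 11076, 14076, 17436, 21156
Δ⁴: 2640, 3000, 3360, 3720
Δ⁵: 360, 360, 360
Constant fifth difference = 360.
Extend backward: 2640 − 360 = 2280;  8436 − 2280 = 6156;  15352 − 6156 = 9196;  17437 − 9196 = 8241;  12733 − 8241 = 4492

4492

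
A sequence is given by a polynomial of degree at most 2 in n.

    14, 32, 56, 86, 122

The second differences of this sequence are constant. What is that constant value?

First differences: 18, 24, 30, 36
Second differences: 6, 6, 6

6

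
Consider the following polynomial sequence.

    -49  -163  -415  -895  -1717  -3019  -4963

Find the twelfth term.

-31663

-114, -252, -480, -822, -1302, -1944
-138, -228, -342, -480, -642
-90, -114, -138, -162
-24, -24, -24
Fourth differences constant at -24.
-162 − 24 = -186;  -642 − 186 = -828;  -1944 − 828 = -2772;  -4963 − 2772 = -7735
-186 − 24 = -210;  -828 − 210 = -1038;  -2772 − 1038 = -3810;  -7735 − 3810 = -11545
-210 − 24 = -234;  -1038 − 234 = -1272;  -3810 − 1272 = -5082;  -11545 − 5082 = -16627
-234 − 24 = -258;  -1272 − 258 = -1530;  -5082 − 1530 = -6612;  -16627 − 6612 = -23239
-258 − 24 = -282;  -1530 − 282 = -1812;  -6612 − 1812 = -8424;  -23239 − 8424 = -31663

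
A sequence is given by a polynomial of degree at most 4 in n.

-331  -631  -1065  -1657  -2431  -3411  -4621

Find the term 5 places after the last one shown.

-14961

-300, -434, -592, -774, -980, -1210
-134, -158, -182, -206, -230
-24, -24, -24, -24
Third differences constant at -24.
-230 − 24 = -254;  -1210 − 254 = -1464;  -4621 − 1464 = -6085
-254 − 24 = -278;  -1464 − 278 = -1742;  -6085 − 1742 = -7827
-278 − 24 = -302;  -1742 − 302 = -2044;  -7827 − 2044 = -9871
-302 − 24 = -326;  -2044 − 326 = -2370;  -9871 − 2370 = -12241
-326 − 24 = -350;  -2370 − 350 = -2720;  -12241 − 2720 = -14961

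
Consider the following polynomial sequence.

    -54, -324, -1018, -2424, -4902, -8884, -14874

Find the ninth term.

D1: -270  -694  -1406  -2478  -3982  -5990
D2: -424  -712  -1072  -1504  -2008
D3: -288  -360  -432  -504
D4: -72  -72  -72
The fourth differences are constant (-72).
-504 − 72 = -576;  -2008 − 576 = -2584;  -5990 − 2584 = -8574;  -14874 − 8574 = -23448
-576 − 72 = -648;  -2584 − 648 = -3232;  -8574 − 3232 = -11806;  -23448 − 11806 = -35254

-35254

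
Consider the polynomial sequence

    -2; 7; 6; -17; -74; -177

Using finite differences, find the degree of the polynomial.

3

9, -1, -23, -57, -103
-10, -22, -34, -46
-12, -12, -12
The third differences are constant, so the polynomial has degree 3.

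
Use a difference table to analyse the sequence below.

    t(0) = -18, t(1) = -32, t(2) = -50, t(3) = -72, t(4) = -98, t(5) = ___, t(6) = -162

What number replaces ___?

Using the first 5 terms:
D1: -14, -18, -22, -26
D2: -4, -4, -4
Constant second difference = -4.
Extend forward: -26 − 4 = -30;  -98 − 30 = -128

-128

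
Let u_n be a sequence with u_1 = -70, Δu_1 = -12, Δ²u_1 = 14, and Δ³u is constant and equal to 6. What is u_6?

70

Build the table forward from the leading diagonal:
Δ³: 6, 6, 6, 6, 6, 6
Δ²: 14, 20, 26, 32, 38, 44
Δ: -12, 2, 22, 48, 80, 118
u: -70, -82, -80, -58, -10, 70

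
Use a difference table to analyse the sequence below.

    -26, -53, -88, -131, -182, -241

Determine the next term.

-308

D1: -27  -35  -43  -51  -59
D2: -8  -8  -8  -8
Constant second difference = -8, so extend:
-59 − 8 = -67;  -241 − 67 = -308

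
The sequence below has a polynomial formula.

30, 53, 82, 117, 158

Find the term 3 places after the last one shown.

317

Δ: 23, 29, 35, 41
Δ²: 6, 6, 6
Second differences constant at 6.
41 + 6 = 47;  158 + 47 = 205
47 + 6 = 53;  205 + 53 = 258
53 + 6 = 59;  258 + 59 = 317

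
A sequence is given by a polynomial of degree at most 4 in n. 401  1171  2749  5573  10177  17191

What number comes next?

770, 1578, 2824, 4604, 7014
808, 1246, 1780, 2410
438, 534, 630
96, 96
Fourth differences constant at 96.
630 + 96 = 726;  2410 + 726 = 3136;  7014 + 3136 = 10150;  17191 + 10150 = 27341

27341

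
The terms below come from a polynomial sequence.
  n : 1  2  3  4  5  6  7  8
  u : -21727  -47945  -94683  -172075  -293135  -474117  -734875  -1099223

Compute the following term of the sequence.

Δ: -26218  -46738  -77392  -121060  -180982  -260758  -364348
Δ²: -20520  -30654  -43668  -59922  -79776  -103590
Δ³: -10134  -13014  -16254  -19854  -23814
Δ⁴: -2880  -3240  -3600  -3960
Δ⁵: -360  -360  -360
The fifth differences are constant (-360).
-3960 − 360 = -4320;  -23814 − 4320 = -28134;  -103590 − 28134 = -131724;  -364348 − 131724 = -496072;  -1099223 − 496072 = -1595295

-1595295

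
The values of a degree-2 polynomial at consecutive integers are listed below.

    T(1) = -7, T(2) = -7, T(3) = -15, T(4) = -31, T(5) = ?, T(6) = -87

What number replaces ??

Using the first 4 terms:
First differences: 0, -8, -16
Second differences: -8, -8
Constant second difference = -8.
Extend forward: -16 − 8 = -24;  -31 − 24 = -55

-55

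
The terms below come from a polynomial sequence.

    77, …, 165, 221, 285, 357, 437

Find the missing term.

Using the last 5 terms:
First differences: 56  64  72  80
Second differences: 8  8  8
Constant second difference = 8.
Extend backward: 56 − 8 = 48;  165 − 48 = 117

117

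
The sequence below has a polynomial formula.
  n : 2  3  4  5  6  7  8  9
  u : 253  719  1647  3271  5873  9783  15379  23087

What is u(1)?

Δ: 466, 928, 1624, 2602, 3910, 5596, 7708
Δ²: 462, 696, 978, 1308, 1686, 2112
Δ³: 234, 282, 330, 378, 426
Δ⁴: 48, 48, 48, 48
The fourth differences are constant at 48.
Work back: 234 − 48 = 186;  462 − 186 = 276;  466 − 276 = 190;  253 − 190 = 63

63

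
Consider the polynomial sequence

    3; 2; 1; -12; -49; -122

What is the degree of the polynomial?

3

Δ: -1, -1, -13, -37, -73
Δ²: 0, -12, -24, -36
Δ³: -12, -12, -12
The third differences are constant, so the polynomial has degree 3.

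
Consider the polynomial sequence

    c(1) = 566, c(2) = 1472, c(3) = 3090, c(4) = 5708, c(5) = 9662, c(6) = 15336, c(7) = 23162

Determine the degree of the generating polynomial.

906, 1618, 2618, 3954, 5674, 7826
712, 1000, 1336, 1720, 2152
288, 336, 384, 432
48, 48, 48
The fourth differences are constant, so the polynomial has degree 4.

4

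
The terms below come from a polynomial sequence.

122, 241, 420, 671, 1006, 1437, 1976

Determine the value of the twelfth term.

6711

First differences: 119  179  251  335  431  539
Second differences: 60  72  84  96  108
Third differences: 12  12  12  12
The third differences are constant (12).
108 + 12 = 120;  539 + 120 = 659;  1976 + 659 = 2635
120 + 12 = 132;  659 + 132 = 791;  2635 + 791 = 3426
132 + 12 = 144;  791 + 144 = 935;  3426 + 935 = 4361
144 + 12 = 156;  935 + 156 = 1091;  4361 + 1091 = 5452
156 + 12 = 168;  1091 + 168 = 1259;  5452 + 1259 = 6711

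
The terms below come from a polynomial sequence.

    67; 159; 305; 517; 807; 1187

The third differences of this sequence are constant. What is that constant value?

12

D1: 92, 146, 212, 290, 380
D2: 54, 66, 78, 90
D3: 12, 12, 12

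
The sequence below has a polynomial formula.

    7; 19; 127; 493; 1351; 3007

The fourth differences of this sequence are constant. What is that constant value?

72

Δ: 12, 108, 366, 858, 1656
Δ²: 96, 258, 492, 798
Δ³: 162, 234, 306
Δ⁴: 72, 72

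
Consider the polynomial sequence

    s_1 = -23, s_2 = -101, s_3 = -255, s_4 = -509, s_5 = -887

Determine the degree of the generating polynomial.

3

First differences: -78, -154, -254, -378
Second differences: -76, -100, -124
Third differences: -24, -24
The third differences are constant, so the polynomial has degree 3.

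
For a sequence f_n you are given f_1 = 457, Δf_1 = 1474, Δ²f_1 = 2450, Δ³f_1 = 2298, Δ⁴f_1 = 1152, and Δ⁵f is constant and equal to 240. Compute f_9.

Build the table forward from the leading diagonal:
Δ⁵: 240  240  240  240  240  240  240  240  240
Δ⁴: 1152  1392  1632  1872  2112  2352  2592  2832  3072
Δ³: 2298  3450  4842  6474  8346  10458  12810  15402  18234
Δ²: 2450  4748  8198  13040  19514  27860  38318  51128  66530
Δ: 1474  3924  8672  16870  29910  49424  77284  115602  166730
f: 457  1931  5855  14527  31397  61307  110731  188015  303617

303617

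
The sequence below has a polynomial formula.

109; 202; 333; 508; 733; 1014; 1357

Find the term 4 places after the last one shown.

3469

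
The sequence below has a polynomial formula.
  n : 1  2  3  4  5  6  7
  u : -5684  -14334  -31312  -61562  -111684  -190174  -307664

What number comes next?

First differences: -8650, -16978, -30250, -50122, -78490, -117490
Second differences: -8328, -13272, -19872, -28368, -39000
Third differences: -4944, -6600, -8496, -10632
Fourth differences: -1656, -1896, -2136
Fifth differences: -240, -240
Constant fifth difference = -240, so extend:
-2136 − 240 = -2376;  -10632 − 2376 = -13008;  -39000 − 13008 = -52008;  -117490 − 52008 = -169498;  -307664 − 169498 = -477162

-477162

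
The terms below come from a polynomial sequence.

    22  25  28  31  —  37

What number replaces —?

34

Using the first 4 terms:
Δ: 3, 3, 3
Constant first difference = 3.
Extend forward: 31 + 3 = 34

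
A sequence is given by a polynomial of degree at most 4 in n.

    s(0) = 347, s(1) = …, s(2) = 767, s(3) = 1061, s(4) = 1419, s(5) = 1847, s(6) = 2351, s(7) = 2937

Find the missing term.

531

Using the last 6 terms:
First differences: 294, 358, 428, 504, 586
Second differences: 64, 70, 76, 82
Third differences: 6, 6, 6
Constant third difference = 6.
Extend backward: 64 − 6 = 58;  294 − 58 = 236;  767 − 236 = 531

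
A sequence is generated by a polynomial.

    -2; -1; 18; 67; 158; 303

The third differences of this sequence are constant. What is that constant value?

D1: 1, 19, 49, 91, 145
D2: 18, 30, 42, 54
D3: 12, 12, 12

12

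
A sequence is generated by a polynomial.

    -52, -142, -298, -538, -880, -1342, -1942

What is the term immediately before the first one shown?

-10

-90  -156  -240  -342  -462  -600
-66  -84  -102  -120  -138
-18  -18  -18  -18
The third differences are constant at -18.
Work back: -66 + 18 = -48;  -90 + 48 = -42;  -52 + 42 = -10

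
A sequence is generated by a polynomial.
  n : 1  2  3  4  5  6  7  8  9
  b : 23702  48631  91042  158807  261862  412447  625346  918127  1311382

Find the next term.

24929  42411  67765  103055  150585  212899  292781  393255
17482  25354  35290  47530  62314  79882  100474
7872  9936  12240  14784  17568  20592
2064  2304  2544  2784  3024
240  240  240  240
Fifth differences constant at 240.
3024 + 240 = 3264;  20592 + 3264 = 23856;  100474 + 23856 = 124330;  393255 + 124330 = 517585;  1311382 + 517585 = 1828967

1828967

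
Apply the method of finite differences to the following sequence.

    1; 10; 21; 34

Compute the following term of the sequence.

49

Δ: 9 , 11 , 13
Δ²: 2 , 2
The second differences are constant (2).
13 + 2 = 15;  34 + 15 = 49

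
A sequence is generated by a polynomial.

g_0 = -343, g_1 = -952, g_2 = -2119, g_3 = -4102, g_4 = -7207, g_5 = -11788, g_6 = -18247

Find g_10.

-609, -1167, -1983, -3105, -4581, -6459
-558, -816, -1122, -1476, -1878
-258, -306, -354, -402
-48, -48, -48
Constant fourth difference = -48, so extend:
-402 − 48 = -450;  -1878 − 450 = -2328;  -6459 − 2328 = -8787;  -18247 − 8787 = -27034
-450 − 48 = -498;  -2328 − 498 = -2826;  -8787 − 2826 = -11613;  -27034 − 11613 = -38647
-498 − 48 = -546;  -2826 − 546 = -3372;  -11613 − 3372 = -14985;  -38647 − 14985 = -53632
-546 − 48 = -594;  -3372 − 594 = -3966;  -14985 − 3966 = -18951;  -53632 − 18951 = -72583

-72583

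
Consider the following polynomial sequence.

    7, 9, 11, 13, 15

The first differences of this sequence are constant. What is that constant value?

Δ: 2, 2, 2, 2

2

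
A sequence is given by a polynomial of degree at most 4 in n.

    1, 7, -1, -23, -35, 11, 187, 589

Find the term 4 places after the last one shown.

Δ: 6, -8, -22, -12, 46, 176, 402
Δ²: -14, -14, 10, 58, 130, 226
Δ³: 0, 24, 48, 72, 96
Δ⁴: 24, 24, 24, 24
The fourth differences are constant (24).
96 + 24 = 120;  226 + 120 = 346;  402 + 346 = 748;  589 + 748 = 1337
120 + 24 = 144;  346 + 144 = 490;  748 + 490 = 1238;  1337 + 1238 = 2575
144 + 24 = 168;  490 + 168 = 658;  1238 + 658 = 1896;  2575 + 1896 = 4471
168 + 24 = 192;  658 + 192 = 850;  1896 + 850 = 2746;  4471 + 2746 = 7217

7217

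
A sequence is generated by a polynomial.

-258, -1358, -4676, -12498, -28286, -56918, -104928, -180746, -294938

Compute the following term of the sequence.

-460446

Δ: -1100 , -3318 , -7822 , -15788 , -28632 , -48010 , -75818 , -114192
Δ²: -2218 , -4504 , -7966 , -12844 , -19378 , -27808 , -38374
Δ³: -2286 , -3462 , -4878 , -6534 , -8430 , -10566
Δ⁴: -1176 , -1416 , -1656 , -1896 , -2136
Δ⁵: -240 , -240 , -240 , -240
The fifth differences are constant (-240).
-2136 − 240 = -2376;  -10566 − 2376 = -12942;  -38374 − 12942 = -51316;  -114192 − 51316 = -165508;  -294938 − 165508 = -460446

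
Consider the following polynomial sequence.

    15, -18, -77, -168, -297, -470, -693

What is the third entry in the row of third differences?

Δ: -33, -59, -91, -129, -173, -223
Δ²: -26, -32, -38, -44, -50
Δ³: -6, -6, -6, -6

-6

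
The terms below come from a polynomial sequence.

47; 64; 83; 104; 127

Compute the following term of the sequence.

Δ: 17, 19, 21, 23
Δ²: 2, 2, 2
The second differences are constant (2).
23 + 2 = 25;  127 + 25 = 152

152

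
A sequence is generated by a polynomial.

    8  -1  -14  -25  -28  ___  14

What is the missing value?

-17

Using the first 5 terms:
Δ: -9  -13  -11  -3
Δ²: -4  2  8
Δ³: 6  6
Constant third difference = 6.
Extend forward: 8 + 6 = 14;  -3 + 14 = 11;  -28 + 11 = -17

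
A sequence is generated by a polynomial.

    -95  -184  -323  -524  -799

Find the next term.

D1: -89, -139, -201, -275
D2: -50, -62, -74
D3: -12, -12
Constant third difference = -12, so extend:
-74 − 12 = -86;  -275 − 86 = -361;  -799 − 361 = -1160

-1160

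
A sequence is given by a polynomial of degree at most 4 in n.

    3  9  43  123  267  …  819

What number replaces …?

493

Using the first 5 terms:
6, 34, 80, 144
28, 46, 64
18, 18
Constant third difference = 18.
Extend forward: 64 + 18 = 82;  144 + 82 = 226;  267 + 226 = 493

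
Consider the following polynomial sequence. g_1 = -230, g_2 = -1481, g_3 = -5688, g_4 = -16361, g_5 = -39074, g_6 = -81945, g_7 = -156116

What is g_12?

Δ: -1251, -4207, -10673, -22713, -42871, -74171
Δ²: -2956, -6466, -12040, -20158, -31300
Δ³: -3510, -5574, -8118, -11142
Δ⁴: -2064, -2544, -3024
Δ⁵: -480, -480
The fifth differences are constant (-480).
-3024 − 480 = -3504;  -11142 − 3504 = -14646;  -31300 − 14646 = -45946;  -74171 − 45946 = -120117;  -156116 − 120117 = -276233
-3504 − 480 = -3984;  -14646 − 3984 = -18630;  -45946 − 18630 = -64576;  -120117 − 64576 = -184693;  -276233 − 184693 = -460926
-3984 − 480 = -4464;  -18630 − 4464 = -23094;  -64576 − 23094 = -87670;  -184693 − 87670 = -272363;  -460926 − 272363 = -733289
-4464 − 480 = -4944;  -23094 − 4944 = -28038;  -87670 − 28038 = -115708;  -272363 − 115708 = -388071;  -733289 − 388071 = -1121360
-4944 − 480 = -5424;  -28038 − 5424 = -33462;  -115708 − 33462 = -149170;  -388071 − 149170 = -537241;  -1121360 − 537241 = -1658601

-1658601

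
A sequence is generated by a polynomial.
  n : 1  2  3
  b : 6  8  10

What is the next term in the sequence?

D1: 2, 2
Constant first difference = 2, so extend:
10 + 2 = 12

12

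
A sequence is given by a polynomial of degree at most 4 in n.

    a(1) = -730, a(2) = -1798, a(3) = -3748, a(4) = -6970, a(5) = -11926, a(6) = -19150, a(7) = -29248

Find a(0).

Δ: -1068, -1950, -3222, -4956, -7224, -10098
Δ²: -882, -1272, -1734, -2268, -2874
Δ³: -390, -462, -534, -606
Δ⁴: -72, -72, -72
The fourth differences are constant at -72.
Work back: -390 + 72 = -318;  -882 + 318 = -564;  -1068 + 564 = -504;  -730 + 504 = -226

-226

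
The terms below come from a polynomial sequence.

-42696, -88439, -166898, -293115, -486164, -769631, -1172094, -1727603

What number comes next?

First differences: -45743  -78459  -126217  -193049  -283467  -402463  -555509
Second differences: -32716  -47758  -66832  -90418  -118996  -153046
Third differences: -15042  -19074  -23586  -28578  -34050
Fourth differences: -4032  -4512  -4992  -5472
Fifth differences: -480  -480  -480
Constant fifth difference = -480, so extend:
-5472 − 480 = -5952;  -34050 − 5952 = -40002;  -153046 − 40002 = -193048;  -555509 − 193048 = -748557;  -1727603 − 748557 = -2476160

-2476160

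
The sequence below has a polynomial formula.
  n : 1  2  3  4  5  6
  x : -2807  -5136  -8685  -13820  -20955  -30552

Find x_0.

-2329  -3549  -5135  -7135  -9597
-1220  -1586  -2000  -2462
-366  -414  -462
-48  -48
The fourth differences are constant at -48.
Work back: -366 + 48 = -318;  -1220 + 318 = -902;  -2329 + 902 = -1427;  -2807 + 1427 = -1380

-1380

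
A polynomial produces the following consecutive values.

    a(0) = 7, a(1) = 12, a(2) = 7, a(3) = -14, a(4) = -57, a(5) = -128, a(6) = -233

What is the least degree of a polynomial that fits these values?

3

Δ: 5, -5, -21, -43, -71, -105
Δ²: -10, -16, -22, -28, -34
Δ³: -6, -6, -6, -6
The third differences are constant, so the polynomial has degree 3.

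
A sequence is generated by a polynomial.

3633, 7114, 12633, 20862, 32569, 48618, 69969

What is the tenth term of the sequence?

D1: 3481, 5519, 8229, 11707, 16049, 21351
D2: 2038, 2710, 3478, 4342, 5302
D3: 672, 768, 864, 960
D4: 96, 96, 96
Constant fourth difference = 96, so extend:
960 + 96 = 1056;  5302 + 1056 = 6358;  21351 + 6358 = 27709;  69969 + 27709 = 97678
1056 + 96 = 1152;  6358 + 1152 = 7510;  27709 + 7510 = 35219;  97678 + 35219 = 132897
1152 + 96 = 1248;  7510 + 1248 = 8758;  35219 + 8758 = 43977;  132897 + 43977 = 176874

176874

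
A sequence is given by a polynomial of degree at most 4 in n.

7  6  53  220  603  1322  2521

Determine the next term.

Δ: -1 , 47 , 167 , 383 , 719 , 1199
Δ²: 48 , 120 , 216 , 336 , 480
Δ³: 72 , 96 , 120 , 144
Δ⁴: 24 , 24 , 24
The fourth differences are constant (24).
144 + 24 = 168;  480 + 168 = 648;  1199 + 648 = 1847;  2521 + 1847 = 4368

4368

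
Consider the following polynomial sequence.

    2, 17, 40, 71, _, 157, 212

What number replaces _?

Using the first 4 terms:
Δ: 15  23  31
Δ²: 8  8
Constant second difference = 8.
Extend forward: 31 + 8 = 39;  71 + 39 = 110

110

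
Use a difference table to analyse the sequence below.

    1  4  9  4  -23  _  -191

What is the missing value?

Using the first 5 terms:
Δ: 3, 5, -5, -27
Δ²: 2, -10, -22
Δ³: -12, -12
Constant third difference = -12.
Extend forward: -22 − 12 = -34;  -27 − 34 = -61;  -23 − 61 = -84

-84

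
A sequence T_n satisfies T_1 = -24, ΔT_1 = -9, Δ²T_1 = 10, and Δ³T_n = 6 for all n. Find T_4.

-15

Build the table forward from the leading diagonal:
Δ³: 6  6  6  6
Δ²: 10  16  22  28
Δ: -9  1  17  39
T: -24  -33  -32  -15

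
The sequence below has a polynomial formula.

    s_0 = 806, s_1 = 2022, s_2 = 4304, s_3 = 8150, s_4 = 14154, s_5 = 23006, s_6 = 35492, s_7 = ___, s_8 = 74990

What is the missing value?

52494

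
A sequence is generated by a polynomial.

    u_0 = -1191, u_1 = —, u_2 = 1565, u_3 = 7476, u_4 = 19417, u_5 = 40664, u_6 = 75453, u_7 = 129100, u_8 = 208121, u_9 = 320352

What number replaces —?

-752

Using the last 8 terms:
First differences: 5911, 11941, 21247, 34789, 53647, 79021, 112231
Second differences: 6030, 9306, 13542, 18858, 25374, 33210
Third differences: 3276, 4236, 5316, 6516, 7836
Fourth differences: 960, 1080, 1200, 1320
Fifth differences: 120, 120, 120
Constant fifth difference = 120.
Extend backward: 960 − 120 = 840;  3276 − 840 = 2436;  6030 − 2436 = 3594;  5911 − 3594 = 2317;  1565 − 2317 = -752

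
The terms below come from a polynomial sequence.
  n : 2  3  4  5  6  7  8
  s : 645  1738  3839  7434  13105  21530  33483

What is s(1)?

170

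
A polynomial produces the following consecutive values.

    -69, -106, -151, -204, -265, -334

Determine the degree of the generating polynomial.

2

D1: -37, -45, -53, -61, -69
D2: -8, -8, -8, -8
The second differences are constant, so the polynomial has degree 2.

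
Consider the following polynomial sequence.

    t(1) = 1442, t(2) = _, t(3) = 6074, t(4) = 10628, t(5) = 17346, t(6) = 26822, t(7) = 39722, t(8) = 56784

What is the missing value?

3162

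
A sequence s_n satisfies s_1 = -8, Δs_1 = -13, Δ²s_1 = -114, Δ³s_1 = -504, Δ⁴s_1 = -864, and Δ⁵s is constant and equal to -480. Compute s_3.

-148

Build the table forward from the leading diagonal:
Δ⁵: -480, -480, -480
Δ⁴: -864, -1344, -1824
Δ³: -504, -1368, -2712
Δ²: -114, -618, -1986
Δ: -13, -127, -745
s: -8, -21, -148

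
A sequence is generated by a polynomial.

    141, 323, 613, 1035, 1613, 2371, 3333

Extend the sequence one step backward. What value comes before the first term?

43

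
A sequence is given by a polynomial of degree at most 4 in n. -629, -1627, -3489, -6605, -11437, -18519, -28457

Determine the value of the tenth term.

Δ: -998, -1862, -3116, -4832, -7082, -9938
Δ²: -864, -1254, -1716, -2250, -2856
Δ³: -390, -462, -534, -606
Δ⁴: -72, -72, -72
The fourth differences are constant (-72).
-606 − 72 = -678;  -2856 − 678 = -3534;  -9938 − 3534 = -13472;  -28457 − 13472 = -41929
-678 − 72 = -750;  -3534 − 750 = -4284;  -13472 − 4284 = -17756;  -41929 − 17756 = -59685
-750 − 72 = -822;  -4284 − 822 = -5106;  -17756 − 5106 = -22862;  -59685 − 22862 = -82547

-82547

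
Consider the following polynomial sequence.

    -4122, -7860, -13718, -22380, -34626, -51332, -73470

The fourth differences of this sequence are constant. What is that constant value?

Δ: -3738, -5858, -8662, -12246, -16706, -22138
Δ²: -2120, -2804, -3584, -4460, -5432
Δ³: -684, -780, -876, -972
Δ⁴: -96, -96, -96

-96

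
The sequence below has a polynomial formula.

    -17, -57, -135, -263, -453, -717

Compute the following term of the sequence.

-1067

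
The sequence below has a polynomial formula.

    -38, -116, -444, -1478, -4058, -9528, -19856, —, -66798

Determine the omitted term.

-37754

Using the first 7 terms:
D1: -78  -328  -1034  -2580  -5470  -10328
D2: -250  -706  -1546  -2890  -4858
D3: -456  -840  -1344  -1968
D4: -384  -504  -624
D5: -120  -120
Constant fifth difference = -120.
Extend forward: -624 − 120 = -744;  -1968 − 744 = -2712;  -4858 − 2712 = -7570;  -10328 − 7570 = -17898;  -19856 − 17898 = -37754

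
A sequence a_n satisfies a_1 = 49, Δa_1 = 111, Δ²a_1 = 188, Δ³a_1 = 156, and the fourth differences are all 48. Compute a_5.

2293

Build the table forward from the leading diagonal:
Fourth differences: 48, 48, 48, 48, 48
Third differences: 156, 204, 252, 300, 348
Second differences: 188, 344, 548, 800, 1100
First differences: 111, 299, 643, 1191, 1991
a: 49, 160, 459, 1102, 2293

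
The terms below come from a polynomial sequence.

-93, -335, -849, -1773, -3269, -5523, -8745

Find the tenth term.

-26679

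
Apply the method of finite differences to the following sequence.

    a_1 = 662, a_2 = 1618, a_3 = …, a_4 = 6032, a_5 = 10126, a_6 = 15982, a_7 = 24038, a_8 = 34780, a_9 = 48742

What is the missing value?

3310

Using the last 6 terms:
4094  5856  8056  10742  13962
1762  2200  2686  3220
438  486  534
48  48
Constant fourth difference = 48.
Extend backward: 438 − 48 = 390;  1762 − 390 = 1372;  4094 − 1372 = 2722;  6032 − 2722 = 3310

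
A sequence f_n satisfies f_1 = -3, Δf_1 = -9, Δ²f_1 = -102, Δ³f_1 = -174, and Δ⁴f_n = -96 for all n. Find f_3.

-123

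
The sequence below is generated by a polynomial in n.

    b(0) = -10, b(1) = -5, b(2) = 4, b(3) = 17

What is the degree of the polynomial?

5, 9, 13
4, 4
The second differences are constant, so the polynomial has degree 2.

2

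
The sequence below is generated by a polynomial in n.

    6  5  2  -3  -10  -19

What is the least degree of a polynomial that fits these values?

2

Δ: -1, -3, -5, -7, -9
Δ²: -2, -2, -2, -2
The second differences are constant, so the polynomial has degree 2.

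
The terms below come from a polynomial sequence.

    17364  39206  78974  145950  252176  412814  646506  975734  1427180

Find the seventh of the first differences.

Δ: 21842, 39768, 66976, 106226, 160638, 233692, 329228, 451446
Δ²: 17926, 27208, 39250, 54412, 73054, 95536, 122218
Δ³: 9282, 12042, 15162, 18642, 22482, 26682
Δ⁴: 2760, 3120, 3480, 3840, 4200
Δ⁵: 360, 360, 360, 360

329228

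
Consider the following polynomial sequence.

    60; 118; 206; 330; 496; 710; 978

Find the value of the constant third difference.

First differences: 58, 88, 124, 166, 214, 268
Second differences: 30, 36, 42, 48, 54
Third differences: 6, 6, 6, 6

6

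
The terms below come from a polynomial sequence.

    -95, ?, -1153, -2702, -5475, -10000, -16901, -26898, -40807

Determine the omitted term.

-396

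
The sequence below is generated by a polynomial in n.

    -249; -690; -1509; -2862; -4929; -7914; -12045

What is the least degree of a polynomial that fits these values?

4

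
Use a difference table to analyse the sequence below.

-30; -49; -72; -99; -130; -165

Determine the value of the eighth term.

Δ: -19 , -23 , -27 , -31 , -35
Δ²: -4 , -4 , -4 , -4
Constant second difference = -4, so extend:
-35 − 4 = -39;  -165 − 39 = -204
-39 − 4 = -43;  -204 − 43 = -247

-247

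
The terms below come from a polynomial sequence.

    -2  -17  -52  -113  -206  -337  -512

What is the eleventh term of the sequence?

-1772

First differences: -15, -35, -61, -93, -131, -175
Second differences: -20, -26, -32, -38, -44
Third differences: -6, -6, -6, -6
Constant third difference = -6, so extend:
-44 − 6 = -50;  -175 − 50 = -225;  -512 − 225 = -737
-50 − 6 = -56;  -225 − 56 = -281;  -737 − 281 = -1018
-56 − 6 = -62;  -281 − 62 = -343;  -1018 − 343 = -1361
-62 − 6 = -68;  -343 − 68 = -411;  -1361 − 411 = -1772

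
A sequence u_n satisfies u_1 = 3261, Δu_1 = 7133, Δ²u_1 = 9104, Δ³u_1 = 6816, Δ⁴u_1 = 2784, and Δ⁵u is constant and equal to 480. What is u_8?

590456

Build the table forward from the leading diagonal:
Δ⁵: 480  480  480  480  480  480  480  480
Δ⁴: 2784  3264  3744  4224  4704  5184  5664  6144
Δ³: 6816  9600  12864  16608  20832  25536  30720  36384
Δ²: 9104  15920  25520  38384  54992  75824  101360  132080
Δ: 7133  16237  32157  57677  96061  151053  226877  328237
u: 3261  10394  26631  58788  116465  212526  363579  590456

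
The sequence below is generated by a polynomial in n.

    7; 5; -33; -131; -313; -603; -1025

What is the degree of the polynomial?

Δ: -2, -38, -98, -182, -290, -422
Δ²: -36, -60, -84, -108, -132
Δ³: -24, -24, -24, -24
The third differences are constant, so the polynomial has degree 3.

3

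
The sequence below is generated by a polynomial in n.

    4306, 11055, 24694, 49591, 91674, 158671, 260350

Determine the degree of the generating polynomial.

5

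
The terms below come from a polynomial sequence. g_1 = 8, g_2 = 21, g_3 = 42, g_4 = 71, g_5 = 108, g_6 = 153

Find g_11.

D1: 13, 21, 29, 37, 45
D2: 8, 8, 8, 8
Constant second difference = 8, so extend:
45 + 8 = 53;  153 + 53 = 206
53 + 8 = 61;  206 + 61 = 267
61 + 8 = 69;  267 + 69 = 336
69 + 8 = 77;  336 + 77 = 413
77 + 8 = 85;  413 + 85 = 498

498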